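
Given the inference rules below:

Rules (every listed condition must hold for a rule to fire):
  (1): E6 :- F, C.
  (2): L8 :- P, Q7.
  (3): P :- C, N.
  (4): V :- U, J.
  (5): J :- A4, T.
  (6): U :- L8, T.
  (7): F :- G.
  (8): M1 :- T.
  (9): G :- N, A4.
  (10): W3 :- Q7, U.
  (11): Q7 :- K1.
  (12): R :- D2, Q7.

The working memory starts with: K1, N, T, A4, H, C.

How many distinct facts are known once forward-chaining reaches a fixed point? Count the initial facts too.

[1] (3) [P :- C, N.]; (5) [J :- A4, T.]; (8) [M1 :- T.]; (9) [G :- N, A4.]; (11) [Q7 :- K1.]. ⇒ new: P, J, M1, G, Q7.
[2] (2) [L8 :- P, Q7.]; (7) [F :- G.]. ⇒ new: L8, F.
[3] (1) [E6 :- F, C.]; (6) [U :- L8, T.]. ⇒ new: E6, U.
[4] (4) [V :- U, J.]; (10) [W3 :- Q7, U.]. ⇒ new: V, W3.
Closure: {A4, C, E6, F, G, H, J, K1, L8, M1, N, P, Q7, T, U, V, W3} — 17 facts.

17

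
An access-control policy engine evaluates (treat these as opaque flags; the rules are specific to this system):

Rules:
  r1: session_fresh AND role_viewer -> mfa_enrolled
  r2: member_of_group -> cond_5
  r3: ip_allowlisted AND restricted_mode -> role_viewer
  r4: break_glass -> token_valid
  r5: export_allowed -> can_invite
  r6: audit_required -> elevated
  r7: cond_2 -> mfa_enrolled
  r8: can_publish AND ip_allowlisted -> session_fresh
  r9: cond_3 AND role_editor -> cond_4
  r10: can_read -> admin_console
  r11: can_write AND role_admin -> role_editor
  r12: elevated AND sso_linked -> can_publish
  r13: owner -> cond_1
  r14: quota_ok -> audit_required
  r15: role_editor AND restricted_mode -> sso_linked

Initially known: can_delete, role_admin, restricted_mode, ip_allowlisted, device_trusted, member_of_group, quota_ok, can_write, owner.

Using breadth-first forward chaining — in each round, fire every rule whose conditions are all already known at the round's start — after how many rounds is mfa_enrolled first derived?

5

Round 1: r2 [member_of_group -> cond_5]; r3 [ip_allowlisted AND restricted_mode -> role_viewer]; r11 [can_write AND role_admin -> role_editor]; r13 [owner -> cond_1]; r14 [quota_ok -> audit_required]. New: cond_5, role_viewer, role_editor, cond_1, audit_required.
Round 2: r6 [audit_required -> elevated]; r15 [role_editor AND restricted_mode -> sso_linked]. New: elevated, sso_linked.
Round 3: r12 [elevated AND sso_linked -> can_publish]. New: can_publish.
Round 4: r8 [can_publish AND ip_allowlisted -> session_fresh]. New: session_fresh.
Round 5: r1 [session_fresh AND role_viewer -> mfa_enrolled]. New: mfa_enrolled.
mfa_enrolled first appears in round 5.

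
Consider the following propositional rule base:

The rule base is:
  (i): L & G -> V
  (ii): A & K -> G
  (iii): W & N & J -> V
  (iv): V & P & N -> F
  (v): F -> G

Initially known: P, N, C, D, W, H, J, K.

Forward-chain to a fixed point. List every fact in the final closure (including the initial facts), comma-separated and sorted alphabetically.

C, D, F, G, H, J, K, N, P, V, W

Round 1 — (iii), derive V.
Round 2 — (iv), derive F.
Round 3 — (v), derive G.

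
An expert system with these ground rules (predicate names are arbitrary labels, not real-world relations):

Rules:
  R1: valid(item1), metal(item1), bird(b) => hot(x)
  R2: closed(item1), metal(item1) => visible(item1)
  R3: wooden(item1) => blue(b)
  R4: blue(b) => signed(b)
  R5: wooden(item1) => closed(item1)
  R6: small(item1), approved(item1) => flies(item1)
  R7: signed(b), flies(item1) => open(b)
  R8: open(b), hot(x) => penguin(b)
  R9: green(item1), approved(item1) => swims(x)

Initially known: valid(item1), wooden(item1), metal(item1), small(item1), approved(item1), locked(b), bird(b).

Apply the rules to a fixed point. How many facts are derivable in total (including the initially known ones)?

Round 1: R1 [valid(item1), metal(item1), bird(b) => hot(x)]; R3 [wooden(item1) => blue(b)]; R5 [wooden(item1) => closed(item1)]; R6 [small(item1), approved(item1) => flies(item1)]. New: hot(x), blue(b), closed(item1), flies(item1).
Round 2: R2 [closed(item1), metal(item1) => visible(item1)]; R4 [blue(b) => signed(b)]. New: visible(item1), signed(b).
Round 3: R7 [signed(b), flies(item1) => open(b)]. New: open(b).
Round 4: R8 [open(b), hot(x) => penguin(b)]. New: penguin(b).
Closure: {approved(item1), bird(b), blue(b), closed(item1), flies(item1), hot(x), locked(b), metal(item1), open(b), penguin(b), signed(b), small(item1), valid(item1), visible(item1), wooden(item1)} — 15 facts.

15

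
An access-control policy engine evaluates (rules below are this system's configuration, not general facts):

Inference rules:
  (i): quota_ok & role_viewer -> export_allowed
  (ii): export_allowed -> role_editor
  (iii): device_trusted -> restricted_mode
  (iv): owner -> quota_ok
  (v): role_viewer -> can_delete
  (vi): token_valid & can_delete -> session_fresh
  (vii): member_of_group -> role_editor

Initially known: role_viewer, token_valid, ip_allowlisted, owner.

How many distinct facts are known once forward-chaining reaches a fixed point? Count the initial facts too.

9

Round 1: (iv) [owner -> quota_ok]; (v) [role_viewer -> can_delete]. New: quota_ok, can_delete.
Round 2: (i) [quota_ok & role_viewer -> export_allowed]; (vi) [token_valid & can_delete -> session_fresh]. New: export_allowed, session_fresh.
Round 3: (ii) [export_allowed -> role_editor]. New: role_editor.
Closure: {can_delete, export_allowed, ip_allowlisted, owner, quota_ok, role_editor, role_viewer, session_fresh, token_valid} — 9 facts.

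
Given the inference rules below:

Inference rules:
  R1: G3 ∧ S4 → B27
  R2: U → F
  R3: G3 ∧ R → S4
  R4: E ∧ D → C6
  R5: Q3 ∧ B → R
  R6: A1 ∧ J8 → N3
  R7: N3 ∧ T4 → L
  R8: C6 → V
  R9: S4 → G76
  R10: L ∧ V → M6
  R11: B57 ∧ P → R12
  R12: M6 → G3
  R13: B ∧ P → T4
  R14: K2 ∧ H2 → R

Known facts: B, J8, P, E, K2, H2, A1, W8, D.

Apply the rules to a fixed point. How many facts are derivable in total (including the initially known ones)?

Round 1: R4 [E ∧ D → C6]; R6 [A1 ∧ J8 → N3]; R13 [B ∧ P → T4]; R14 [K2 ∧ H2 → R]. New: C6, N3, T4, R.
Round 2: R7 [N3 ∧ T4 → L]; R8 [C6 → V]. New: L, V.
Round 3: R10 [L ∧ V → M6]. New: M6.
Round 4: R12 [M6 → G3]. New: G3.
Round 5: R3 [G3 ∧ R → S4]. New: S4.
Round 6: R1 [G3 ∧ S4 → B27]; R9 [S4 → G76]. New: B27, G76.
Closure: {A1, B, B27, C6, D, E, G3, G76, H2, J8, K2, L, M6, N3, P, R, S4, T4, V, W8} — 20 facts.

20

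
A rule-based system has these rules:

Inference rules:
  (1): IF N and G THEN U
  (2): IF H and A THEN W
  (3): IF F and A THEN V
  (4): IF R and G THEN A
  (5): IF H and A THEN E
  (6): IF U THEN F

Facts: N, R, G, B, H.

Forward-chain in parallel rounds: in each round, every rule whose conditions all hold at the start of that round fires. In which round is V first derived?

3

Round 1: (1) [IF N and G THEN U]; (4) [IF R and G THEN A]. New: U, A.
Round 2: (2) [IF H and A THEN W]; (5) [IF H and A THEN E]; (6) [IF U THEN F]. New: W, E, F.
Round 3: (3) [IF F and A THEN V]. New: V.
V first appears in round 3.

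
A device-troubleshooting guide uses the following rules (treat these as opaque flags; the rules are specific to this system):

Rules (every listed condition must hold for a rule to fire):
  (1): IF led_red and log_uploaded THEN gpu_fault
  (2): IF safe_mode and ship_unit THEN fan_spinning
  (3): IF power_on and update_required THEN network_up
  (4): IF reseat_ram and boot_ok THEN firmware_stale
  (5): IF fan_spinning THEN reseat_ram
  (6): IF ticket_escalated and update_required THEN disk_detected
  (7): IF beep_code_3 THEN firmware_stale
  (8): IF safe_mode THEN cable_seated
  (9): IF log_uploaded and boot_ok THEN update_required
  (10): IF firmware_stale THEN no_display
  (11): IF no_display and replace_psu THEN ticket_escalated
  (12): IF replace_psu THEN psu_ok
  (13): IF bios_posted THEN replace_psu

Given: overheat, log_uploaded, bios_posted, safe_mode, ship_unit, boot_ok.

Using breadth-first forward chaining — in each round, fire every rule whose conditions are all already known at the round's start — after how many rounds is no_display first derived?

Round 1: (2) [IF safe_mode and ship_unit THEN fan_spinning]; (8) [IF safe_mode THEN cable_seated]; (9) [IF log_uploaded and boot_ok THEN update_required]; (13) [IF bios_posted THEN replace_psu]. New: fan_spinning, cable_seated, update_required, replace_psu.
Round 2: (5) [IF fan_spinning THEN reseat_ram]; (12) [IF replace_psu THEN psu_ok]. New: reseat_ram, psu_ok.
Round 3: (4) [IF reseat_ram and boot_ok THEN firmware_stale]. New: firmware_stale.
Round 4: (10) [IF firmware_stale THEN no_display]. New: no_display.
no_display first appears in round 4.

4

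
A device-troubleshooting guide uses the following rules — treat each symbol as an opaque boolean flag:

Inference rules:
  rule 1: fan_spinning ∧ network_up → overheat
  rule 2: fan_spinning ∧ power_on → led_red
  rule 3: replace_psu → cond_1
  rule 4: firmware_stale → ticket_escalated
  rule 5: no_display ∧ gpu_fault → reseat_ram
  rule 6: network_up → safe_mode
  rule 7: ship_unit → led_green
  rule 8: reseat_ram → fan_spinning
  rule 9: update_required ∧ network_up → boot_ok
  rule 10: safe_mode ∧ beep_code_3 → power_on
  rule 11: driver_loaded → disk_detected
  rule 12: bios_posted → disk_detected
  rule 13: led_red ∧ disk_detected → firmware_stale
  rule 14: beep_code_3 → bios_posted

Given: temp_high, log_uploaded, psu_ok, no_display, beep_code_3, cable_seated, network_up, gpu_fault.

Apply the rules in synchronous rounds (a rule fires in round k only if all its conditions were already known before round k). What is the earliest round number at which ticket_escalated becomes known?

5

[1] rule 5 [no_display ∧ gpu_fault → reseat_ram]; rule 6 [network_up → safe_mode]; rule 14 [beep_code_3 → bios_posted]. ⇒ new: reseat_ram, safe_mode, bios_posted.
[2] rule 8 [reseat_ram → fan_spinning]; rule 10 [safe_mode ∧ beep_code_3 → power_on]; rule 12 [bios_posted → disk_detected]. ⇒ new: fan_spinning, power_on, disk_detected.
[3] rule 1 [fan_spinning ∧ network_up → overheat]; rule 2 [fan_spinning ∧ power_on → led_red]. ⇒ new: overheat, led_red.
[4] rule 13 [led_red ∧ disk_detected → firmware_stale]. ⇒ new: firmware_stale.
[5] rule 4 [firmware_stale → ticket_escalated]. ⇒ new: ticket_escalated.
ticket_escalated first appears in round 5.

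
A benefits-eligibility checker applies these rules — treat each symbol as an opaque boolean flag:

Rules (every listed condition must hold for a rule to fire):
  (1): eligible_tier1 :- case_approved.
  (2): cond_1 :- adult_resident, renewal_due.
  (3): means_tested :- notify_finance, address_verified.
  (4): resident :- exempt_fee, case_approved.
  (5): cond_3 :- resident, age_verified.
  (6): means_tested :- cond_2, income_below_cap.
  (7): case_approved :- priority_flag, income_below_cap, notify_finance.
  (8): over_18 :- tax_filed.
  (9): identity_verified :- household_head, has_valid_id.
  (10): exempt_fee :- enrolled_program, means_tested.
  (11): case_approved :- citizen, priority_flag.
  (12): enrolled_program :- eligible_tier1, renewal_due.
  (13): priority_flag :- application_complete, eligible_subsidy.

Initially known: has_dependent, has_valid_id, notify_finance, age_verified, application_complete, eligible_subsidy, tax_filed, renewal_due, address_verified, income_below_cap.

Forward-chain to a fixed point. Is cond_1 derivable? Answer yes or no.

Round 1 fires (3), (8), (13), giving means_tested, over_18, priority_flag.
Round 2 fires (7), giving case_approved.
Round 3 fires (1), giving eligible_tier1.
Round 4 fires (12), giving enrolled_program.
Round 5 fires (10), giving exempt_fee.
Round 6 fires (4), giving resident.
Round 7 fires (5), giving cond_3.
Fixed point reached. cond_1 is concluded only by (2); (2) needs adult_resident (never derived).

no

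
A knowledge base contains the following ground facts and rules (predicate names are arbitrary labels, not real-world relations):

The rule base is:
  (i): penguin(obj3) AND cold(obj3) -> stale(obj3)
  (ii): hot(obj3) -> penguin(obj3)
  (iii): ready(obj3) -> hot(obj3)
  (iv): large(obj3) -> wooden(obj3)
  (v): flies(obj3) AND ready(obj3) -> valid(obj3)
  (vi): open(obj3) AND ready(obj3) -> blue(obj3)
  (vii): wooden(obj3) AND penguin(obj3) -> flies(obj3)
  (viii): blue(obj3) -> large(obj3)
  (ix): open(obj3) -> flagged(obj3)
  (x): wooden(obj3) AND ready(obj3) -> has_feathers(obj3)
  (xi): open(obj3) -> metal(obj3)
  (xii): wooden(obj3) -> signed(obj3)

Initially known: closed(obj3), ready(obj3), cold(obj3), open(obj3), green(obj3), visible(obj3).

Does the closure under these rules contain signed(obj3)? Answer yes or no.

Round 1 fires (iii), (vi), (ix), (xi), giving hot(obj3), blue(obj3), flagged(obj3), metal(obj3).
Round 2 fires (ii), (viii), giving penguin(obj3), large(obj3).
Round 3 fires (i), (iv), giving stale(obj3), wooden(obj3).
Round 4 fires (vii), (x), (xii), giving flies(obj3), has_feathers(obj3), signed(obj3).
Round 5 fires (v), giving valid(obj3).
signed(obj3) appears in round 4, so it is derivable.

yes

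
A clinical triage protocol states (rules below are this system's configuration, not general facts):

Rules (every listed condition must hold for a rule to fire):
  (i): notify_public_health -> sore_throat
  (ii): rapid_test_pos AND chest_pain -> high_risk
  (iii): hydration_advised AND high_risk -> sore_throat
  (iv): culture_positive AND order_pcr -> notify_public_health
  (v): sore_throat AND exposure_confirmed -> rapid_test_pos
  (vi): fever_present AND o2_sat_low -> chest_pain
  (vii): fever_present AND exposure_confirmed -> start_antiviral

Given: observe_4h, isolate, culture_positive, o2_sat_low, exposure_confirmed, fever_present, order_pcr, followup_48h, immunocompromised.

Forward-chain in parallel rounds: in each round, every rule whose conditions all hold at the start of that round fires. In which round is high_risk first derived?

4

Round 1 fires (iv), (vi), (vii), giving notify_public_health, chest_pain, start_antiviral.
Round 2 fires (i), giving sore_throat.
Round 3 fires (v), giving rapid_test_pos.
Round 4 fires (ii), giving high_risk.
high_risk first appears in round 4.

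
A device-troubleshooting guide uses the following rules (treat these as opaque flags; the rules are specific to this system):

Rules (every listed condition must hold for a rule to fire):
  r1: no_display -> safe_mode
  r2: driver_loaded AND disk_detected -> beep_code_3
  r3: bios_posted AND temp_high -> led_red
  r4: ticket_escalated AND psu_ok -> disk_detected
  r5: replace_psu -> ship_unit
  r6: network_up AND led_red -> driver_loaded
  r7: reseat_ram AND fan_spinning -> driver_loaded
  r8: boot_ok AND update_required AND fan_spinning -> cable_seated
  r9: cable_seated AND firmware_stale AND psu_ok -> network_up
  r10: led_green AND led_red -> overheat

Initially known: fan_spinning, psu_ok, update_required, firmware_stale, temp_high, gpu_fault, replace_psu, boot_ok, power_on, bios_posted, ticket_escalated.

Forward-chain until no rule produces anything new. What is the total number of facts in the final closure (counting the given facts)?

[1] r3 [bios_posted AND temp_high -> led_red]; r4 [ticket_escalated AND psu_ok -> disk_detected]; r5 [replace_psu -> ship_unit]; r8 [boot_ok AND update_required AND fan_spinning -> cable_seated]. ⇒ new: led_red, disk_detected, ship_unit, cable_seated.
[2] r9 [cable_seated AND firmware_stale AND psu_ok -> network_up]. ⇒ new: network_up.
[3] r6 [network_up AND led_red -> driver_loaded]. ⇒ new: driver_loaded.
[4] r2 [driver_loaded AND disk_detected -> beep_code_3]. ⇒ new: beep_code_3.
Closure: {beep_code_3, bios_posted, boot_ok, cable_seated, disk_detected, driver_loaded, fan_spinning, firmware_stale, gpu_fault, led_red, network_up, power_on, psu_ok, replace_psu, ship_unit, temp_high, ticket_escalated, update_required} — 18 facts.

18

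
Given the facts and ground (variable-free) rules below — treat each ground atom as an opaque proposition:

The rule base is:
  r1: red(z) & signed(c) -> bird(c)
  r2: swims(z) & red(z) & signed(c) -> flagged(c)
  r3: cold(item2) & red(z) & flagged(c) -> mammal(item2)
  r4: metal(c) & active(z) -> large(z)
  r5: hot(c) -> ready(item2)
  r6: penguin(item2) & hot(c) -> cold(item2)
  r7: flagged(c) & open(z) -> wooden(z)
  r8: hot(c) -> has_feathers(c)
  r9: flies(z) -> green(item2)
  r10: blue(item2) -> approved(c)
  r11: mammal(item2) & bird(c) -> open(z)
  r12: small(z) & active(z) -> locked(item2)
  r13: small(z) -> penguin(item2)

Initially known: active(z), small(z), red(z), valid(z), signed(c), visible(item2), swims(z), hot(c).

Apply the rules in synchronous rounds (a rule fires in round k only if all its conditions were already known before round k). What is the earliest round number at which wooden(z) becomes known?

5

Round 1: r1 [red(z) & signed(c) -> bird(c)]; r2 [swims(z) & red(z) & signed(c) -> flagged(c)]; r5 [hot(c) -> ready(item2)]; r8 [hot(c) -> has_feathers(c)]; r12 [small(z) & active(z) -> locked(item2)]; r13 [small(z) -> penguin(item2)]. New: bird(c), flagged(c), ready(item2), has_feathers(c), locked(item2), penguin(item2).
Round 2: r6 [penguin(item2) & hot(c) -> cold(item2)]. New: cold(item2).
Round 3: r3 [cold(item2) & red(z) & flagged(c) -> mammal(item2)]. New: mammal(item2).
Round 4: r11 [mammal(item2) & bird(c) -> open(z)]. New: open(z).
Round 5: r7 [flagged(c) & open(z) -> wooden(z)]. New: wooden(z).
wooden(z) first appears in round 5.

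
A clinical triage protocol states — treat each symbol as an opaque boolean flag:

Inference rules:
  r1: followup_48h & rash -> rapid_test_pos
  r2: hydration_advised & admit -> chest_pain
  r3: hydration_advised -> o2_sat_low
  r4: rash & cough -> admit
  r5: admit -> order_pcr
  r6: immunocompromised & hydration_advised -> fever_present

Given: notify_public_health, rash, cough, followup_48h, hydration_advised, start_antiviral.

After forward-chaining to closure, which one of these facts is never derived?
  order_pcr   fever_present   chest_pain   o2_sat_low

fever_present

Round 1 — r1, r3, r4, derive rapid_test_pos, o2_sat_low, admit.
Round 2 — r2, r5, derive chest_pain, order_pcr.
Derived: order_pcr (round 2), o2_sat_low (round 1), chest_pain (round 2). fever_present never appears in any round.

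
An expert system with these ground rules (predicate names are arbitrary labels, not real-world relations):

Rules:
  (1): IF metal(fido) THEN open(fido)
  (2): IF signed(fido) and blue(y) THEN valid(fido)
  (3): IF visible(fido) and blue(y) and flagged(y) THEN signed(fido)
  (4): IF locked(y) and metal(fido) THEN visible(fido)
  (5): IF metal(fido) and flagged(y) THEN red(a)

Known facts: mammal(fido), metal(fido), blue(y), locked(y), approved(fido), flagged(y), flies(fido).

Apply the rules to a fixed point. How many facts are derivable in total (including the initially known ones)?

12

Round 1 — (1), (4), (5), derive open(fido), visible(fido), red(a).
Round 2 — (3), derive signed(fido).
Round 3 — (2), derive valid(fido).
Closure: {approved(fido), blue(y), flagged(y), flies(fido), locked(y), mammal(fido), metal(fido), open(fido), red(a), signed(fido), valid(fido), visible(fido)} — 12 facts.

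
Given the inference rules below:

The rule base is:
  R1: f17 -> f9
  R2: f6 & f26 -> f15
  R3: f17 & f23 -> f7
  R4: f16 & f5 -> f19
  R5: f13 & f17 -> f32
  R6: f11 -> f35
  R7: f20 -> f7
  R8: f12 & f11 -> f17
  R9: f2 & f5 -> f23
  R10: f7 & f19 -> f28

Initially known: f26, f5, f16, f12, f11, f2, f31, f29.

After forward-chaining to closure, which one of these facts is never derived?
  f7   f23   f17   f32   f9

f32

Round 1: R4 [f16 & f5 -> f19]; R6 [f11 -> f35]; R8 [f12 & f11 -> f17]; R9 [f2 & f5 -> f23]. Adds f19, f35, f17, f23.
Round 2: R1 [f17 -> f9]; R3 [f17 & f23 -> f7]. Adds f9, f7.
Round 3: R10 [f7 & f19 -> f28]. Adds f28.
Derived: f9 (round 2), f17 (round 1), f7 (round 2), f23 (round 1). f32 never appears in any round.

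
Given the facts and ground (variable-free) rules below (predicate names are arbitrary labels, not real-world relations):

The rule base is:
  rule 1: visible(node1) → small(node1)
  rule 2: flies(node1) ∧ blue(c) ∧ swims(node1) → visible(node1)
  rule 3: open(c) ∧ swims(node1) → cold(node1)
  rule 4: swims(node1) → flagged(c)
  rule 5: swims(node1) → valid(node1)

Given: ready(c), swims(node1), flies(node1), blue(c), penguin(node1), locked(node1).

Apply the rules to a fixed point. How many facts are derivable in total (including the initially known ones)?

10

Round 1 fires rule 2, rule 4, rule 5, giving visible(node1), flagged(c), valid(node1).
Round 2 fires rule 1, giving small(node1).
Closure: {blue(c), flagged(c), flies(node1), locked(node1), penguin(node1), ready(c), small(node1), swims(node1), valid(node1), visible(node1)} — 10 facts.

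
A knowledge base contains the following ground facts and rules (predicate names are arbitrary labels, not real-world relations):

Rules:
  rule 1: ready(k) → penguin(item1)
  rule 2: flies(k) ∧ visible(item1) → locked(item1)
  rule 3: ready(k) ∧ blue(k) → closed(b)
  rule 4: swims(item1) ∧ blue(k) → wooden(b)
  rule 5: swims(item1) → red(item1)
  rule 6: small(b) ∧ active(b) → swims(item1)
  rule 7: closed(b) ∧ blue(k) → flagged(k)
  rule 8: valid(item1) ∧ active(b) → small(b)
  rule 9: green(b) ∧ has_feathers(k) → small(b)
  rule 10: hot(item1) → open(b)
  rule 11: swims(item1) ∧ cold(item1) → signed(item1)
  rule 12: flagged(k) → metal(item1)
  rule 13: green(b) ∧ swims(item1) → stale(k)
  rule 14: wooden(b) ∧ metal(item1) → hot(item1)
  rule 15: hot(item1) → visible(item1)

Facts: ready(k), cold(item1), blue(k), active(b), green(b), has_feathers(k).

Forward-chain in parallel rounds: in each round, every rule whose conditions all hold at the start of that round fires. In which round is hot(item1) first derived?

Round 1 — rule 1, rule 3, rule 9, derive penguin(item1), closed(b), small(b).
Round 2 — rule 6, rule 7, derive swims(item1), flagged(k).
Round 3 — rule 4, rule 5, rule 11, rule 12, rule 13, derive wooden(b), red(item1), signed(item1), metal(item1), stale(k).
Round 4 — rule 14, derive hot(item1).
hot(item1) first appears in round 4.

4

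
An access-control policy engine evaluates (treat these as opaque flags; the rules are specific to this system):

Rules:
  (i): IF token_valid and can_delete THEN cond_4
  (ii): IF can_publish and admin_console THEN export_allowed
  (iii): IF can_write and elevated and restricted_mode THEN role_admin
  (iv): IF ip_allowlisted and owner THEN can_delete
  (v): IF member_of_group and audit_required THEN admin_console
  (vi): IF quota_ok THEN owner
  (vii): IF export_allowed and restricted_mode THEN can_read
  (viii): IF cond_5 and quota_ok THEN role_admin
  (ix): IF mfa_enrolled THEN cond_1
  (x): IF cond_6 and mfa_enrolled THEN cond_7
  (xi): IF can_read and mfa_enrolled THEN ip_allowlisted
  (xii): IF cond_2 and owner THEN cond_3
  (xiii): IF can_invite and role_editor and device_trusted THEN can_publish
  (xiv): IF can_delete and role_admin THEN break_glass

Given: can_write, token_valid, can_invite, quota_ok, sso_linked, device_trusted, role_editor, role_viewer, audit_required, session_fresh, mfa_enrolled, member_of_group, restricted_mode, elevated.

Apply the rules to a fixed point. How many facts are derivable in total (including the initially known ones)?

25

[1] (iii) [IF can_write and elevated and restricted_mode THEN role_admin]; (v) [IF member_of_group and audit_required THEN admin_console]; (vi) [IF quota_ok THEN owner]; (ix) [IF mfa_enrolled THEN cond_1]; (xiii) [IF can_invite and role_editor and device_trusted THEN can_publish]. ⇒ new: role_admin, admin_console, owner, cond_1, can_publish.
[2] (ii) [IF can_publish and admin_console THEN export_allowed]. ⇒ new: export_allowed.
[3] (vii) [IF export_allowed and restricted_mode THEN can_read]. ⇒ new: can_read.
[4] (xi) [IF can_read and mfa_enrolled THEN ip_allowlisted]. ⇒ new: ip_allowlisted.
[5] (iv) [IF ip_allowlisted and owner THEN can_delete]. ⇒ new: can_delete.
[6] (i) [IF token_valid and can_delete THEN cond_4]; (xiv) [IF can_delete and role_admin THEN break_glass]. ⇒ new: cond_4, break_glass.
Closure: {admin_console, audit_required, break_glass, can_delete, can_invite, can_publish, can_read, can_write, cond_1, cond_4, device_trusted, elevated, export_allowed, ip_allowlisted, member_of_group, mfa_enrolled, owner, quota_ok, restricted_mode, role_admin, role_editor, role_viewer, session_fresh, sso_linked, token_valid} — 25 facts.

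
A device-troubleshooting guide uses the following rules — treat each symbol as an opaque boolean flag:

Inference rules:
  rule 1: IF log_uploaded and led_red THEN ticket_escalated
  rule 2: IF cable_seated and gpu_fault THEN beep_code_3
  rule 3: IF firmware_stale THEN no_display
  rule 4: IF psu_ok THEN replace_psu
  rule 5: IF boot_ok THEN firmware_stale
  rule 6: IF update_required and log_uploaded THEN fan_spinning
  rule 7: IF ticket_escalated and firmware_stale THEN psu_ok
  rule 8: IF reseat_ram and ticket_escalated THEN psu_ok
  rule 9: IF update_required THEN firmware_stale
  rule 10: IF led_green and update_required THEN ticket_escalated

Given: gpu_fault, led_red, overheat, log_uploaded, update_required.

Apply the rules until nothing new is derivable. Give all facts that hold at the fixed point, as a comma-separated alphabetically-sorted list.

Round 1: rule 1 [IF log_uploaded and led_red THEN ticket_escalated]; rule 6 [IF update_required and log_uploaded THEN fan_spinning]; rule 9 [IF update_required THEN firmware_stale]. Adds ticket_escalated, fan_spinning, firmware_stale.
Round 2: rule 3 [IF firmware_stale THEN no_display]; rule 7 [IF ticket_escalated and firmware_stale THEN psu_ok]. Adds no_display, psu_ok.
Round 3: rule 4 [IF psu_ok THEN replace_psu]. Adds replace_psu.

fan_spinning, firmware_stale, gpu_fault, led_red, log_uploaded, no_display, overheat, psu_ok, replace_psu, ticket_escalated, update_required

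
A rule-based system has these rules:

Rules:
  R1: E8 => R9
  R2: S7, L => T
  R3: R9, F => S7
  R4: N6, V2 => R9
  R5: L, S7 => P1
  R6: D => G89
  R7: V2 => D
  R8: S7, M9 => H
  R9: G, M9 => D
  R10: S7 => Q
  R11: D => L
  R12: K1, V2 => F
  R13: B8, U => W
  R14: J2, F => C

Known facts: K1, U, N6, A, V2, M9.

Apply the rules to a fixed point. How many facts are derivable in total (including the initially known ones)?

Round 1 — R4, R7, R12, derive R9, D, F.
Round 2 — R3, R6, R11, derive S7, G89, L.
Round 3 — R2, R5, R8, R10, derive T, P1, H, Q.
Closure: {A, D, F, G89, H, K1, L, M9, N6, P1, Q, R9, S7, T, U, V2} — 16 facts.

16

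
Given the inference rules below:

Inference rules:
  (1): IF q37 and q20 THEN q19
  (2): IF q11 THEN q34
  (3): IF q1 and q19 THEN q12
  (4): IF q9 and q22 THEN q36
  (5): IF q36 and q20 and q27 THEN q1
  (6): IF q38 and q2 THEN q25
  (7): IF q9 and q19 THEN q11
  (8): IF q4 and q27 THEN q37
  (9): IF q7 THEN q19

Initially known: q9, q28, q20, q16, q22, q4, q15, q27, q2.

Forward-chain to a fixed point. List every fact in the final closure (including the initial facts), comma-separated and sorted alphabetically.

Round 1 — (4), (8), derive q36, q37.
Round 2 — (1), (5), derive q19, q1.
Round 3 — (3), (7), derive q12, q11.
Round 4 — (2), derive q34.

q1, q11, q12, q15, q16, q19, q2, q20, q22, q27, q28, q34, q36, q37, q4, q9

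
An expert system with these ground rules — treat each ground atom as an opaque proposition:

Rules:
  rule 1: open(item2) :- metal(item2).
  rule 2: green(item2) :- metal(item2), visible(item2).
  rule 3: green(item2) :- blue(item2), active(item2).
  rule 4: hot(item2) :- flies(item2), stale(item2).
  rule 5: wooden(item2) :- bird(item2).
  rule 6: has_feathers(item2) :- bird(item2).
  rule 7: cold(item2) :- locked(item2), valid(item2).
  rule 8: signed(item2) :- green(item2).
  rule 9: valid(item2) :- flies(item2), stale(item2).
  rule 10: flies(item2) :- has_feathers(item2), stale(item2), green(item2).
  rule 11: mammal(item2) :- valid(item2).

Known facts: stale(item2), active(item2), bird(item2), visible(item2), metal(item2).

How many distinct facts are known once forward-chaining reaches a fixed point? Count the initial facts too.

14

Round 1: rule 1 [open(item2) :- metal(item2).]; rule 2 [green(item2) :- metal(item2), visible(item2).]; rule 5 [wooden(item2) :- bird(item2).]; rule 6 [has_feathers(item2) :- bird(item2).]. Adds open(item2), green(item2), wooden(item2), has_feathers(item2).
Round 2: rule 8 [signed(item2) :- green(item2).]; rule 10 [flies(item2) :- has_feathers(item2), stale(item2), green(item2).]. Adds signed(item2), flies(item2).
Round 3: rule 4 [hot(item2) :- flies(item2), stale(item2).]; rule 9 [valid(item2) :- flies(item2), stale(item2).]. Adds hot(item2), valid(item2).
Round 4: rule 11 [mammal(item2) :- valid(item2).]. Adds mammal(item2).
Closure: {active(item2), bird(item2), flies(item2), green(item2), has_feathers(item2), hot(item2), mammal(item2), metal(item2), open(item2), signed(item2), stale(item2), valid(item2), visible(item2), wooden(item2)} — 14 facts.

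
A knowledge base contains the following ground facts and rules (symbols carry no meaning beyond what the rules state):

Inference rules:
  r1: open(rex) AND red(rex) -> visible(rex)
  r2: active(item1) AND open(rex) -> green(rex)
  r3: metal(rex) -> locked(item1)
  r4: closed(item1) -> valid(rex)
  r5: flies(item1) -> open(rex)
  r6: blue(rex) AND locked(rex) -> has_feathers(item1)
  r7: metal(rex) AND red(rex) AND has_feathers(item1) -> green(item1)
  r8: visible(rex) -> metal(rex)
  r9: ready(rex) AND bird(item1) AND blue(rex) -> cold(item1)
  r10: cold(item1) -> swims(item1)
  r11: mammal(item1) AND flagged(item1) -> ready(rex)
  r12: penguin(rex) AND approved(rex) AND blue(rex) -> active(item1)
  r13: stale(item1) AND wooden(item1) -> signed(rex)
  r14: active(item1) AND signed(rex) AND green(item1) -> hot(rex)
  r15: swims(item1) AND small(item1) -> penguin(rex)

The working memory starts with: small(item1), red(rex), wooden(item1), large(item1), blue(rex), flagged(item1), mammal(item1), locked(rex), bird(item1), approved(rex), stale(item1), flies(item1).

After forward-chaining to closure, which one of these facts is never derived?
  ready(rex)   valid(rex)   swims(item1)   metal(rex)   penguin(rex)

Round 1 — r5, r6, r11, r13, derive open(rex), has_feathers(item1), ready(rex), signed(rex).
Round 2 — r1, r9, derive visible(rex), cold(item1).
Round 3 — r8, r10, derive metal(rex), swims(item1).
Round 4 — r3, r7, r15, derive locked(item1), green(item1), penguin(rex).
Round 5 — r12, derive active(item1).
Round 6 — r2, r14, derive green(rex), hot(rex).
Derived: penguin(rex) (round 4), ready(rex) (round 1), metal(rex) (round 3), swims(item1) (round 3). valid(rex) never appears in any round.

valid(rex)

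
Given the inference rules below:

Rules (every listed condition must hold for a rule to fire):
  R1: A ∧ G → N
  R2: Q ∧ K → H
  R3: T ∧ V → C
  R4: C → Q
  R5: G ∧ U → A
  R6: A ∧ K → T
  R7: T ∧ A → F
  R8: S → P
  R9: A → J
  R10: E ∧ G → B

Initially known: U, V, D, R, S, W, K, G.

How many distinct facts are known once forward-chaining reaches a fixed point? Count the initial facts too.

17

Round 1: R5 [G ∧ U → A]; R8 [S → P]. New: A, P.
Round 2: R1 [A ∧ G → N]; R6 [A ∧ K → T]; R9 [A → J]. New: N, T, J.
Round 3: R3 [T ∧ V → C]; R7 [T ∧ A → F]. New: C, F.
Round 4: R4 [C → Q]. New: Q.
Round 5: R2 [Q ∧ K → H]. New: H.
Closure: {A, C, D, F, G, H, J, K, N, P, Q, R, S, T, U, V, W} — 17 facts.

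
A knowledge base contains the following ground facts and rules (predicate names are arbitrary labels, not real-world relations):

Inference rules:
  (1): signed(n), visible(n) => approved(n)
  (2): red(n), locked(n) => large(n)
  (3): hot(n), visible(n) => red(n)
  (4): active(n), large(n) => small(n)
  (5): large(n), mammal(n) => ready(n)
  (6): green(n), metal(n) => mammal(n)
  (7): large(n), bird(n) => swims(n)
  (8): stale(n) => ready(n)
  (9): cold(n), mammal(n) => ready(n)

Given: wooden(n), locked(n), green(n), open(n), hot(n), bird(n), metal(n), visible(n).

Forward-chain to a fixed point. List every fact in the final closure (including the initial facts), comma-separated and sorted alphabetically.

[1] (3) [hot(n), visible(n) => red(n)]; (6) [green(n), metal(n) => mammal(n)]. ⇒ new: red(n), mammal(n).
[2] (2) [red(n), locked(n) => large(n)]. ⇒ new: large(n).
[3] (5) [large(n), mammal(n) => ready(n)]; (7) [large(n), bird(n) => swims(n)]. ⇒ new: ready(n), swims(n).

bird(n), green(n), hot(n), large(n), locked(n), mammal(n), metal(n), open(n), ready(n), red(n), swims(n), visible(n), wooden(n)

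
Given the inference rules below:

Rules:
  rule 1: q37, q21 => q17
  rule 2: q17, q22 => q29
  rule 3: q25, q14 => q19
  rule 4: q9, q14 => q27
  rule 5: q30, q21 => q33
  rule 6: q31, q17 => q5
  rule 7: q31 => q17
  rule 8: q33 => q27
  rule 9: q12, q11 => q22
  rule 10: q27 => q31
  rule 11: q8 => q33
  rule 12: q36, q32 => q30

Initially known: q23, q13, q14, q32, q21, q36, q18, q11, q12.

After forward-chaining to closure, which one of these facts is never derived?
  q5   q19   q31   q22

q19

[1] rule 9 [q12, q11 => q22]; rule 12 [q36, q32 => q30]. ⇒ new: q22, q30.
[2] rule 5 [q30, q21 => q33]. ⇒ new: q33.
[3] rule 8 [q33 => q27]. ⇒ new: q27.
[4] rule 10 [q27 => q31]. ⇒ new: q31.
[5] rule 7 [q31 => q17]. ⇒ new: q17.
[6] rule 2 [q17, q22 => q29]; rule 6 [q31, q17 => q5]. ⇒ new: q29, q5.
Derived: q5 (round 6), q22 (round 1), q31 (round 4). q19 never appears in any round.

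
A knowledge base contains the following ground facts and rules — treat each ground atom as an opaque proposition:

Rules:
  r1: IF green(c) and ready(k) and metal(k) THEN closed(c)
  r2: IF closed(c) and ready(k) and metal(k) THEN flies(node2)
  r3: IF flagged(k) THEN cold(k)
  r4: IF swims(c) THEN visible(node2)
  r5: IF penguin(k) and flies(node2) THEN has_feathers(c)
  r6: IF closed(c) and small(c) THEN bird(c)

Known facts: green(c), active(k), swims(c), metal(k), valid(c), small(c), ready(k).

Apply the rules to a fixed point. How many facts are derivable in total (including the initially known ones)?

11

Round 1 fires r1, r4, giving closed(c), visible(node2).
Round 2 fires r2, r6, giving flies(node2), bird(c).
Closure: {active(k), bird(c), closed(c), flies(node2), green(c), metal(k), ready(k), small(c), swims(c), valid(c), visible(node2)} — 11 facts.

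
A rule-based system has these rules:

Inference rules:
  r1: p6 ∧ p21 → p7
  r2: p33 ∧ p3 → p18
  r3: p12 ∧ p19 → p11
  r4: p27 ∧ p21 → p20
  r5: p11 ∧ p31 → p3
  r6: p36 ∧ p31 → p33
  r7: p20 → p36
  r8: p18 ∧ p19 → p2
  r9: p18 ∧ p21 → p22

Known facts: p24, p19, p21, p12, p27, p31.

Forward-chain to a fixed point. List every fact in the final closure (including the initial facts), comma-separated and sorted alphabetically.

p11, p12, p18, p19, p2, p20, p21, p22, p24, p27, p3, p31, p33, p36

Round 1 — r3, r4, derive p11, p20.
Round 2 — r5, r7, derive p3, p36.
Round 3 — r6, derive p33.
Round 4 — r2, derive p18.
Round 5 — r8, r9, derive p2, p22.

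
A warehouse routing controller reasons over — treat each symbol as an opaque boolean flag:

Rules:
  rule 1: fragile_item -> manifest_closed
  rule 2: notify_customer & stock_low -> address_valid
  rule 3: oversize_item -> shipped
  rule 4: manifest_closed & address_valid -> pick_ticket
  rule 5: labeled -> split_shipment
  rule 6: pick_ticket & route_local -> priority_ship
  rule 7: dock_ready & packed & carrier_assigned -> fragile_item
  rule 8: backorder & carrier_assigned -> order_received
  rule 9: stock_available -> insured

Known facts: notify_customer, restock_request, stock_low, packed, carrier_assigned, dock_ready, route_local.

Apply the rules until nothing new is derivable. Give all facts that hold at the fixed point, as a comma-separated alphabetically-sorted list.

Round 1: rule 2 [notify_customer & stock_low -> address_valid]; rule 7 [dock_ready & packed & carrier_assigned -> fragile_item]. Adds address_valid, fragile_item.
Round 2: rule 1 [fragile_item -> manifest_closed]. Adds manifest_closed.
Round 3: rule 4 [manifest_closed & address_valid -> pick_ticket]. Adds pick_ticket.
Round 4: rule 6 [pick_ticket & route_local -> priority_ship]. Adds priority_ship.

address_valid, carrier_assigned, dock_ready, fragile_item, manifest_closed, notify_customer, packed, pick_ticket, priority_ship, restock_request, route_local, stock_low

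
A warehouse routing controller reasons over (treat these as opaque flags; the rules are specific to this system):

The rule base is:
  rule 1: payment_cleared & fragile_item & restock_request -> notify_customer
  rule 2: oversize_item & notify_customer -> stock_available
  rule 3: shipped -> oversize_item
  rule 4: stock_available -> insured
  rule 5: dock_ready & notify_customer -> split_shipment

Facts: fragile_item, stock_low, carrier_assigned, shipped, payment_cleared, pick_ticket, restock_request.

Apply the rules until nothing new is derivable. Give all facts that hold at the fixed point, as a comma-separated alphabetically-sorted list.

Round 1: rule 1 [payment_cleared & fragile_item & restock_request -> notify_customer]; rule 3 [shipped -> oversize_item]. New: notify_customer, oversize_item.
Round 2: rule 2 [oversize_item & notify_customer -> stock_available]. New: stock_available.
Round 3: rule 4 [stock_available -> insured]. New: insured.

carrier_assigned, fragile_item, insured, notify_customer, oversize_item, payment_cleared, pick_ticket, restock_request, shipped, stock_available, stock_low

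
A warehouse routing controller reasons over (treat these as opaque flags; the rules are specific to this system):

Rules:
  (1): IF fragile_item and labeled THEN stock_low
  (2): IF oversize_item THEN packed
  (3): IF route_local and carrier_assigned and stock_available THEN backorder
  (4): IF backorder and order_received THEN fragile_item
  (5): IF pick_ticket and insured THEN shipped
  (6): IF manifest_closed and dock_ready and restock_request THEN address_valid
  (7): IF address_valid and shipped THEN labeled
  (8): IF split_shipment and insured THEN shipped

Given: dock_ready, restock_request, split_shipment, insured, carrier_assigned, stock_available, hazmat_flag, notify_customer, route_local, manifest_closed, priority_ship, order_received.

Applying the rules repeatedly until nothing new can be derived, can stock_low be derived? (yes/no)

yes

Round 1 fires (3), (6), (8), giving backorder, address_valid, shipped.
Round 2 fires (4), (7), giving fragile_item, labeled.
Round 3 fires (1), giving stock_low.
stock_low appears in round 3, so it is derivable.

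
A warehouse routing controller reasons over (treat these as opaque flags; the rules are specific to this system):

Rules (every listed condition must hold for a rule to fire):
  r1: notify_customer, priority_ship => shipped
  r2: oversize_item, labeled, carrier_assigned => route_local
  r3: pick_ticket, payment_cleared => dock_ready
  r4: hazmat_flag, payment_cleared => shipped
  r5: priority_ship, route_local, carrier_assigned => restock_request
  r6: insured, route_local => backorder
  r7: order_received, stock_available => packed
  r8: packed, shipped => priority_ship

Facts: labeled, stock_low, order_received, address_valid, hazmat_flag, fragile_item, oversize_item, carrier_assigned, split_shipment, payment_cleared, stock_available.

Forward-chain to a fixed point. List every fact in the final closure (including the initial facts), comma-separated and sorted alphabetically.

Round 1 fires r2, r4, r7, giving route_local, shipped, packed.
Round 2 fires r8, giving priority_ship.
Round 3 fires r5, giving restock_request.

address_valid, carrier_assigned, fragile_item, hazmat_flag, labeled, order_received, oversize_item, packed, payment_cleared, priority_ship, restock_request, route_local, shipped, split_shipment, stock_available, stock_low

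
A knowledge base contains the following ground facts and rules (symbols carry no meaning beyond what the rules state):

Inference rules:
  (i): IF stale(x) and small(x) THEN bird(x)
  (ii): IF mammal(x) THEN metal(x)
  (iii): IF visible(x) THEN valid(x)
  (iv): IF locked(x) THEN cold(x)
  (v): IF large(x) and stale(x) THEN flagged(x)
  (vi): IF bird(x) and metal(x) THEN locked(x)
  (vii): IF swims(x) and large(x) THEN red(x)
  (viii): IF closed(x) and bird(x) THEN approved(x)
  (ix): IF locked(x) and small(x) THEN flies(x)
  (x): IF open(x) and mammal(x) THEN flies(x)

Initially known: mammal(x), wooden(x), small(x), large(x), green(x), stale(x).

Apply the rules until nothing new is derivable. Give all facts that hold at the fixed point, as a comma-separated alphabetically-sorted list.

bird(x), cold(x), flagged(x), flies(x), green(x), large(x), locked(x), mammal(x), metal(x), small(x), stale(x), wooden(x)

[1] (i) [IF stale(x) and small(x) THEN bird(x)]; (ii) [IF mammal(x) THEN metal(x)]; (v) [IF large(x) and stale(x) THEN flagged(x)]. ⇒ new: bird(x), metal(x), flagged(x).
[2] (vi) [IF bird(x) and metal(x) THEN locked(x)]. ⇒ new: locked(x).
[3] (iv) [IF locked(x) THEN cold(x)]; (ix) [IF locked(x) and small(x) THEN flies(x)]. ⇒ new: cold(x), flies(x).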